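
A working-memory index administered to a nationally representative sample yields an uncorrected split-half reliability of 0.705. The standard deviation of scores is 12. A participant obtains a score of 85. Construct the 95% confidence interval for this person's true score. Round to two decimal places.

r_full = 2·0.705 / (1 + 0.705) ≈ 0.827
SEM = 12.000 * √(1 − 0.827) = 12.000 * √0.173 ≈ 12.000 * 0.416 ≈ 4.991
1.96 * SEM ≈ 9.783
CI = 85 ± 9.783 → [75.217, 94.783]

[75.22, 94.78]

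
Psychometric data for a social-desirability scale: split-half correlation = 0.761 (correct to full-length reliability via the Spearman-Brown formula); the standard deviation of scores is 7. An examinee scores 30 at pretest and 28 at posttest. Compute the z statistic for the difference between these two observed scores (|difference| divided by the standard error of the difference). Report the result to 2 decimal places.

0.55

Full-length reliability (Spearman-Brown) = 2(0.761)/(1+0.761) ≃ 0.8643
SEM = 7.0000 * √(1 − 0.8643) = 7.0000 * √0.1357 ≃ 7.0000 * 0.3684 ≃ 2.5788
SE_diff = √2 * SEM ≃ 3.6470
z = |30 − 28| / 3.6470 = 2 / 3.6470 ≃ 0.5484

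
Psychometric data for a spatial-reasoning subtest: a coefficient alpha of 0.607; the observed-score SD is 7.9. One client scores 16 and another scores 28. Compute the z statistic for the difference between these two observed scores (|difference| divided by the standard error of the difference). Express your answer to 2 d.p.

1.71

SEM = 7.90000 * √(1 − 0.60700) = 7.90000 * √0.39300 ≈ 7.90000 * 0.62690 ≈ 4.95249
SE_diff = √2 * SEM ≈ 7.00387
z = 12 / 7.00387 ≈ 1.71334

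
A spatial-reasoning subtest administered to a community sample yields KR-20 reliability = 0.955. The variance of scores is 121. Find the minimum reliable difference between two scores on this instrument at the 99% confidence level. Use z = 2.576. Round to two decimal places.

σ = 121^(1/2) = 11.00000
SEM = 11.00000 · √(1 − 0.95500) = 11.00000 · √0.04500 ≈ 11.00000 · 0.21213 ≈ 2.33345
Standard error of the difference = 2.33345·√2 ≈ 3.30000
Smallest detectable difference = 2.576·3.30000 ≈ 8.50080

8.50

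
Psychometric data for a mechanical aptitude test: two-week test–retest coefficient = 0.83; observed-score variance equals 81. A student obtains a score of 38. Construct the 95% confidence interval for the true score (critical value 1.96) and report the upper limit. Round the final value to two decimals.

45.27

SD = √81 = 9.000
SEM = 9.000 · √(1 − 0.830) = 9.000 · √0.170 ≈ 9.000 · 0.412 ≈ 3.711
Margin = 1.96 · 3.711 ≈ 7.273
Upper limit = 38 + 7.273 ≈ 45.273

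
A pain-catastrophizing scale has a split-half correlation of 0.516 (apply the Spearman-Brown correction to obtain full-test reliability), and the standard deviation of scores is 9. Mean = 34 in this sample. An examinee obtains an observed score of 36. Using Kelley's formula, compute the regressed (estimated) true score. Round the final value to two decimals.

35.36

r_full = 2·0.516 / (1 + 0.516) ≈ 0.681
Estimated true score = 0.681·36 + (1 − 0.681)·34 ≈ 35.361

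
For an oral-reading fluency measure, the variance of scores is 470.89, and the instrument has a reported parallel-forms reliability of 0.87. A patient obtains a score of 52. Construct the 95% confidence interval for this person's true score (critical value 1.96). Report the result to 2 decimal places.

SD = √470.89 ≈ 21.7000
The standard error of measurement is 21.7000×√(1 − 0.8700) ≈ 21.7000×0.3606 ≈ 7.8240.
Half-width = 1.96×7.8240 ≈ 15.3351
95% CI: 52 ± 15.3351 = [36.6649, 67.3351]

[36.66, 67.34]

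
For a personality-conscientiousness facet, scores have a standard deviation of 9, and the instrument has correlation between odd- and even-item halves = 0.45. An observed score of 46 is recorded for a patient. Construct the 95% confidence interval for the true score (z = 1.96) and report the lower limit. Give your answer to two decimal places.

35.14

Spearman-Brown: r = 2(0.45) / (1 + 0.45) = 0.9000 / 1.4500 ≈ 0.6207
The standard error of measurement is 9.0000*√(1 − 0.6207) ≈ 9.0000*0.6159 ≈ 5.5429.
Margin = 1.96 * 5.5429 ≈ 10.8642
Lower bound: 46 − 10.8642 = 35.1358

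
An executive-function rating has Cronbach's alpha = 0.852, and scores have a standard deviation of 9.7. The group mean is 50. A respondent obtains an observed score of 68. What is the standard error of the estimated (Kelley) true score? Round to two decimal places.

SE_est = SD × √(r(1 − r)) = 9.70000 × √0.12610 ≈ 9.70000 × 0.35510 ≈ 3.44447

3.44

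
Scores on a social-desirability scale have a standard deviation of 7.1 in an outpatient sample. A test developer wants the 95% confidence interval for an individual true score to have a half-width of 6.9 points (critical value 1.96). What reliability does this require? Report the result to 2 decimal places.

0.75

Required SEM = 6.9 / 1.96 ≃ 3.52041
r = 1 − (SEM / SD)² = 1 − (3.52041 / 7.1)² ≃ 1 − 0.24585 ≃ 0.75415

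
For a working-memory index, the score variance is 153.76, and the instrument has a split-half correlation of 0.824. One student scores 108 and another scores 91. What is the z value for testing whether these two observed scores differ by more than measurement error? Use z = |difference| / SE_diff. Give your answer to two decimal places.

3.12

SD = √153.76 = 12.4000
r_full = 2·0.824 / (1 + 0.824) ≈ 0.9035
SEM = 12.4000 × √(1 − 0.9035) = 12.4000 × √0.0965 ≈ 12.4000 × 0.3106 ≈ 3.8518
SE_diff = SEM × √2 ≈ 3.8518 × 1.4142 ≈ 5.4473
z = |108 − 91| / 5.4473 = 17 / 5.4473 ≈ 3.1208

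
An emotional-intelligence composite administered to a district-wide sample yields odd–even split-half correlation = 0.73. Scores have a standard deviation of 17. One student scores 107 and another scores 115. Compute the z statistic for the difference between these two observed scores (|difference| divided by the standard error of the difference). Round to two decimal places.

0.84

Spearman-Brown: r = 2(0.73) / (1 + 0.73) = 1.460 / 1.730 ≈ 0.844
SEM = 17.000 * √(1 − 0.844) = 17.000 * √0.156 ≈ 17.000 * 0.395 ≈ 6.716
Standard error of the difference = 6.716·√2 ≈ 9.498
z = 8 / 9.498 ≈ 0.842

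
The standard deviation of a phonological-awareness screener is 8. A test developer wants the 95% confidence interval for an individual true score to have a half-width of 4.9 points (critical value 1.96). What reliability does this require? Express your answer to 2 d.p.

0.90

Required SEM = 4.9 / 1.96 ≈ 2.500
r = 1 − (SEM / SD)² = 1 − (2.500 / 8)² ≈ 1 − 0.098 ≈ 0.902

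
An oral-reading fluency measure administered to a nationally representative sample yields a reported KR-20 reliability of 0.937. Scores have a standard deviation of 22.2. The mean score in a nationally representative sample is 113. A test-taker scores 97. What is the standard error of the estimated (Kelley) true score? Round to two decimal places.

5.39

SE_est = 22.2000·√[r(1 − r)] ≈ 5.3938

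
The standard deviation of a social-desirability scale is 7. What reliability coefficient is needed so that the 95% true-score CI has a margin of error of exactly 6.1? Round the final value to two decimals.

0.80

Required SEM = 6.1 / 1.96 ≈ 3.1122
r = 1 − (SEM / SD)² = 1 − (3.1122 / 7)² ≈ 1 − 0.1977 ≈ 0.8023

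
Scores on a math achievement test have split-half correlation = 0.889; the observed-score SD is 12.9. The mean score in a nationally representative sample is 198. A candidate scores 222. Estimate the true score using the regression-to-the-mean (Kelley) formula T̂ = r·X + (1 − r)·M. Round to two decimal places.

220.59

Full-length reliability (Spearman-Brown) = 2(0.889)/(1+0.889) ≈ 0.9412
T̂ = r·X + (1 − r)·M = 0.9412·222 + 0.0588·198 ≈ 208.9550 + 11.6347 ≈ 220.5897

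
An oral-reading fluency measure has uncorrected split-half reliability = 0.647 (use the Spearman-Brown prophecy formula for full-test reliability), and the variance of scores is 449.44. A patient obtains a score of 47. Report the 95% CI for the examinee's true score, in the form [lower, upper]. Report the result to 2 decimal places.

[27.76, 66.24]

SD = √449.44 ≃ 21.20000
Spearman-Brown: r = 2(0.647) / (1 + 0.647) = 1.29400 / 1.64700 ≃ 0.78567
SEM = 21.20000 * √(1 − 0.78567) = 21.20000 * √0.21433 ≃ 21.20000 * 0.46296 ≃ 9.81469
1.96 * SEM ≃ 19.23678
Interval: (27.76322, 66.23678)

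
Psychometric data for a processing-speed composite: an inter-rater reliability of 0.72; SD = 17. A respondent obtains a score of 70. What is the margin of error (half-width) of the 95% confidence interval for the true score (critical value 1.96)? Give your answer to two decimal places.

17.63

SEM = 17.000 · √(1 − 0.720) = 17.000 · √0.280 ≃ 17.000 · 0.529 ≃ 8.996
1.96 · SEM ≃ 17.631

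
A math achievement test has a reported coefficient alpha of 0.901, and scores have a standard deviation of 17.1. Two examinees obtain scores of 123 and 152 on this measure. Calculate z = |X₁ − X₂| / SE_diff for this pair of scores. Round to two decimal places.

The standard error of measurement is 17.100·√(1 − 0.901) ≃ 17.100·0.315 ≃ 5.380.
SE_diff = √2 · SEM ≃ 7.609
z = 29 / 7.609 ≃ 3.811

3.81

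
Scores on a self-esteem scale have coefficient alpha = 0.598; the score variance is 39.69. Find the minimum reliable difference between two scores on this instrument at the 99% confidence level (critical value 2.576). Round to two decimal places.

SD = √39.69 ≈ 6.300
SEM = 6.300×√(1 − 0.598) ≈ 3.994
Standard error of the difference = 3.994·√2 ≈ 5.649
Smallest detectable difference = 2.576×5.649 ≈ 14.552

14.55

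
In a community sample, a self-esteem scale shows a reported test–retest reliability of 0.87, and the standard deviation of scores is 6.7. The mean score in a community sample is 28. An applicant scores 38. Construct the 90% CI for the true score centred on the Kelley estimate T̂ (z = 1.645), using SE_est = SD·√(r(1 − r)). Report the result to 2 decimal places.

Estimated true score = 0.8700*38 + (1 − 0.8700)*28 ≈ 36.7000
SE_est = 6.7000·√[r(1 − r)] ≈ 2.2532
CI = 36.7000 ± 1.645 * 2.2532 → [32.9934, 40.4066]

[32.99, 40.41]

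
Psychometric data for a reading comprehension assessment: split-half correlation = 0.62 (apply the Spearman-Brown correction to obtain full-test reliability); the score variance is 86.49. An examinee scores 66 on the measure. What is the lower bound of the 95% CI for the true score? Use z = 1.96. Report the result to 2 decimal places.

σ = 86.49^(1/2) = 9.300
Full-length reliability (Spearman-Brown) = 2(0.62)/(1+0.62) ≃ 0.765
SEM = 9.300 × √(1 − 0.765) = 9.300 × √0.235 ≃ 9.300 × 0.484 ≃ 4.504
Margin = 1.96 × 4.504 ≃ 8.828
Lower bound: 66 − 8.828 = 57.172

57.17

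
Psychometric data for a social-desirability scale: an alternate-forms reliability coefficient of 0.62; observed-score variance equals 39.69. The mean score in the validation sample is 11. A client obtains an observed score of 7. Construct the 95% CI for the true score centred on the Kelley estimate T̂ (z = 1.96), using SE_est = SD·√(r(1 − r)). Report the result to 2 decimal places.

σ = 39.69^(1/2) = 6.300
T̂ = r·X + (1 − r)·M = 0.620·7 + 0.380·11 = 4.340 + 4.180 ≈ 8.520
SE_est = SD · √(r(1 − r)) = 6.300 · √0.236 ≈ 6.300 · 0.485 ≈ 3.058
95% CI: 8.520 ± 5.994 ≈ (2.526, 14.514)

[2.53, 14.51]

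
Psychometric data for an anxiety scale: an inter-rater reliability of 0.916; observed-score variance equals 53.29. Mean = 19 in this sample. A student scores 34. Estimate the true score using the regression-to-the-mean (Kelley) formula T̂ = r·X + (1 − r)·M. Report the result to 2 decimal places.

32.74

Estimated true score = 0.916×34 + (1 − 0.916)×19 ≈ 32.740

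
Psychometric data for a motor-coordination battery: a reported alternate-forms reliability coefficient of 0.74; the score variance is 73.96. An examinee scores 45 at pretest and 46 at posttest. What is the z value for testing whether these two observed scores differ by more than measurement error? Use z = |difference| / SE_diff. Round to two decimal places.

SD = √73.96 ≃ 8.600
SEM = 8.600·√(1 − 0.740) ≃ 4.385
SE_diff = SEM · √2 ≃ 4.385 · 1.414 ≃ 6.202
z = 1 / 6.202 ≃ 0.161

0.16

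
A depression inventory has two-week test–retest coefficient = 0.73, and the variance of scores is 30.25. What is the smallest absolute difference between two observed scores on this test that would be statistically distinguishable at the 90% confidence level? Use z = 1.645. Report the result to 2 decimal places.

SD = √30.25 = 5.500
SEM = 5.500 × √(1 − 0.730) = 5.500 × √0.270 ≈ 5.500 × 0.520 ≈ 2.858
SE_diff = √2 × SEM ≈ 4.042
Minimum reliable difference = 1.645 × SE_diff ≈ 1.645 × 4.042 ≈ 6.649

6.65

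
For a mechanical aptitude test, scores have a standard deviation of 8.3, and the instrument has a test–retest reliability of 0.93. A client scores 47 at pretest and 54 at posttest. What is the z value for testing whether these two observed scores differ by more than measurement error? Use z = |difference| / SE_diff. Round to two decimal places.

The standard error of measurement is 8.30000×√(1 − 0.93000) ≃ 8.30000×0.26458 ≃ 2.19597.
SE_diff = √2 × SEM ≃ 3.10558
z = 7 / 3.10558 ≃ 2.25401

2.25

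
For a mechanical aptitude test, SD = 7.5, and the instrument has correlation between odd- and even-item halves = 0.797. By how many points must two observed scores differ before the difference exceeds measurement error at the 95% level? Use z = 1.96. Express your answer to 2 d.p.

6.99

Full-length reliability (Spearman-Brown) = 2(0.797)/(1+0.797) ≈ 0.8870
The standard error of measurement is 7.5000×√(1 − 0.8870) ≈ 7.5000×0.3361 ≈ 2.5208.
SE_diff = SEM × √2 ≈ 2.5208 × 1.4142 ≈ 3.5649
Smallest detectable difference = 1.96×3.5649 ≈ 6.9873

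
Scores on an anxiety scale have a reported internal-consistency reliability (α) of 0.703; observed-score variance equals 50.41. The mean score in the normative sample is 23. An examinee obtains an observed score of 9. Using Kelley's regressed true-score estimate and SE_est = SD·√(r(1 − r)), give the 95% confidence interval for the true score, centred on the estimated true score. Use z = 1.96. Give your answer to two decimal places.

[6.80, 19.52]

σ = 50.41^(1/2) = 7.1000
T̂ = r·X + (1 − r)·M = 0.7030*9 + 0.2970*23 = 6.3270 + 6.8310 ≈ 13.1580
SE_est = SD * √(r(1 − r)) = 7.1000 * √0.2088 ≈ 7.1000 * 0.4569 ≈ 3.2442
CI = 13.1580 ± 1.96 * 3.2442 → [6.7993, 19.5167]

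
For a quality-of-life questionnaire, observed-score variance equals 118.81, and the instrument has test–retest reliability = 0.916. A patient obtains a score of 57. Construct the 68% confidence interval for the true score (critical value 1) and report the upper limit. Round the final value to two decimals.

SD = √118.81 ≈ 10.900
SEM = 10.900 · √(1 − 0.916) = 10.900 · √0.084 ≈ 10.900 · 0.290 ≈ 3.159
Margin = 1 · 3.159 ≈ 3.159
Upper limit = 57 + 3.159 ≈ 60.159

60.16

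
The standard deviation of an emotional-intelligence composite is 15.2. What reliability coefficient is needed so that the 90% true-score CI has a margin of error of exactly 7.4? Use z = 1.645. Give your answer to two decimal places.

Required SEM = 7.4 / 1.645 ≈ 4.4985
Required reliability = 1 − (SEM/SD)² = 1 − 0.0876 ≈ 0.9124

0.91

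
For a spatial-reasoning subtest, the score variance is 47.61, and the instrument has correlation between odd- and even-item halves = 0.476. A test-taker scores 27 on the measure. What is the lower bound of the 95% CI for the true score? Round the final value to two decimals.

SD = √47.61 ≈ 6.900
r_full = 2·0.476 / (1 + 0.476) ≈ 0.645
SEM = 6.900 * √(1 − 0.645) = 6.900 * √0.355 ≈ 6.900 * 0.596 ≈ 4.111
1.96 * SEM ≈ 8.058
Lower bound: 27 − 8.058 = 18.942

18.94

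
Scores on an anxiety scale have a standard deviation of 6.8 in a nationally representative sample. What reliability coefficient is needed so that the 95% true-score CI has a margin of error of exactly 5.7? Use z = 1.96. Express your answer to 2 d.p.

0.82

Required SEM = 5.7 / 1.96 ≃ 2.90816
r = 1 − (SEM / SD)² = 1 − (2.90816 / 6.8)² ≃ 1 − 0.18290 ≃ 0.81710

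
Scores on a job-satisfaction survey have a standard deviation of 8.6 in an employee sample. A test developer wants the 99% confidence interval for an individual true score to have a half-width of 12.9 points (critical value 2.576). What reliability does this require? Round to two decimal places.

0.66

Required SEM = 12.9 / 2.576 ≈ 5.0078
r = 1 − (SEM / SD)² = 1 − (5.0078 / 8.6)² ≈ 1 − 0.3391 ≈ 0.6609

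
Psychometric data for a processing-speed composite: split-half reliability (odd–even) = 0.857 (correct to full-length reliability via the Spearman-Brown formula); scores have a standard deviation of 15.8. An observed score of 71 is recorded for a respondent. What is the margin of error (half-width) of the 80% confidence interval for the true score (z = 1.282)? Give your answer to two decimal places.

r_full = 2·0.857 / (1 + 0.857) ≈ 0.923
SEM = 15.800 * √(1 − 0.923) = 15.800 * √0.077 ≈ 15.800 * 0.277 ≈ 4.384
Margin = 1.282 * 4.384 ≈ 5.621

5.62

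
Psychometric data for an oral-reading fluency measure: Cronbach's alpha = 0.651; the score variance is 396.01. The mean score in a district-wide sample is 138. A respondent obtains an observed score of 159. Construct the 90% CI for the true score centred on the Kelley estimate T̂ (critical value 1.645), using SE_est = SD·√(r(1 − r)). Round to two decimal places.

[136.07, 167.27]

SD = √396.01 = 19.9000
Estimated true score = 0.6510×159 + (1 − 0.6510)×138 ≈ 151.6710
SE_est = 19.9000·√[r(1 − r)] ≈ 9.4854
CI = 151.6710 ± 1.645 × 9.4854 → [136.0675, 167.2745]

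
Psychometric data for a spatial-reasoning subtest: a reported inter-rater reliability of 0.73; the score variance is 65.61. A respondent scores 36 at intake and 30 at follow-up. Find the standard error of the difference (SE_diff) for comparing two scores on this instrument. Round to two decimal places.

SD = √65.61 ≃ 8.1000
The standard error of measurement is 8.1000·√(1 − 0.7300) ≃ 8.1000·0.5196 ≃ 4.2089.
Standard error of the difference = 4.2089·√2 ≃ 5.9523

5.95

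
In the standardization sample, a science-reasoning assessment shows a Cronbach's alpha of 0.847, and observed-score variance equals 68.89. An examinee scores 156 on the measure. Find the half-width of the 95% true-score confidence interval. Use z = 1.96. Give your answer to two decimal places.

6.36

σ = 68.89^(1/2) = 8.30000
SEM = 8.30000 × √(1 − 0.84700) = 8.30000 × √0.15300 ≈ 8.30000 × 0.39115 ≈ 3.24656
Half-width = 1.96×3.24656 ≈ 6.36326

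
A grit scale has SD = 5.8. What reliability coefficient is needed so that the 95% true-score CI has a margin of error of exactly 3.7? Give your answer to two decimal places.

Required SEM = 3.7 / 1.96 ≃ 1.88776
r = 1 − (1.88776/5.8)² ≃ 1 − 0.10593 ≃ 0.89407

0.89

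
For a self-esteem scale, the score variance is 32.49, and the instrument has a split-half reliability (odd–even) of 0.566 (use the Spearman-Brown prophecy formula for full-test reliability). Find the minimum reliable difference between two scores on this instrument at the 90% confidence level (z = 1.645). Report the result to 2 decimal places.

SD = √32.49 = 5.7000
Spearman-Brown: r = 2(0.566) / (1 + 0.566) = 1.1320 / 1.5660 ≈ 0.7229
SEM = 5.7000 · √(1 − 0.7229) = 5.7000 · √0.2771 ≈ 5.7000 · 0.5264 ≈ 3.0007
Standard error of the difference = 3.0007·√2 ≈ 4.2436
Smallest detectable difference = 1.645·4.2436 ≈ 6.9808

6.98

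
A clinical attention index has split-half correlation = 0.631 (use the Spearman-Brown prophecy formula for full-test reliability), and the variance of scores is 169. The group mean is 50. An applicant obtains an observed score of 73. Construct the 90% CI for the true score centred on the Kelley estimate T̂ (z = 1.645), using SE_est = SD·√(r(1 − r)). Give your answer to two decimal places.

[58.85, 76.74]

SD = √169 ≈ 13.0000
Full-length reliability (Spearman-Brown) = 2(0.631)/(1+0.631) ≈ 0.7738
T̂ = r·X + (1 − r)·M = 0.7738·73 + 0.2262·50 ≈ 56.4844 + 11.3121 ≈ 67.7964
SE_est = SD · √(r(1 − r)) = 13.0000 · √0.1751 ≈ 13.0000 · 0.4184 ≈ 5.4392
90% CI: 67.7964 ± 8.9474 ≈ (58.8490, 76.7439)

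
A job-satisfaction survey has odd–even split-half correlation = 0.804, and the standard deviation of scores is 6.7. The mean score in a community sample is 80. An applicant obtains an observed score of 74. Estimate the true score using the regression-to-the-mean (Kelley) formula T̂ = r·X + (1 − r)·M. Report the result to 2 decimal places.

Full-length reliability (Spearman-Brown) = 2(0.804)/(1+0.804) ≈ 0.8914
T̂ = r·X + (1 − r)·M = 0.8914×74 + 0.1086×80 ≈ 65.9601 + 8.6918 ≈ 74.6519

74.65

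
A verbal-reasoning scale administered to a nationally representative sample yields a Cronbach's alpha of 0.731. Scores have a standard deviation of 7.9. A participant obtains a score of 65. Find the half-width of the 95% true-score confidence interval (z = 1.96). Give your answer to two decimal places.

8.03

SEM = 7.900*√(1 − 0.731) ≈ 4.097
Margin = 1.96 * 4.097 ≈ 8.031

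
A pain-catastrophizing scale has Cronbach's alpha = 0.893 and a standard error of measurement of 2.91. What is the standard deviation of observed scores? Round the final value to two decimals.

σ = SEM·(1 − r)^(−1/2) ≈ 2.91·3.057 ≈ 8.896

8.90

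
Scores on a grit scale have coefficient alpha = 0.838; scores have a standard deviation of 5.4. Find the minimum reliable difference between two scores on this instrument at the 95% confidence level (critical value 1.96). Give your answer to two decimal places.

SEM = 5.4000 · √(1 − 0.8380) = 5.4000 · √0.1620 ≃ 5.4000 · 0.4025 ≃ 2.1735
SE_diff = √2 · SEM ≃ 3.0737
Minimum reliable difference = 1.96 · SE_diff ≃ 1.96 · 3.0737 ≃ 6.0245

6.02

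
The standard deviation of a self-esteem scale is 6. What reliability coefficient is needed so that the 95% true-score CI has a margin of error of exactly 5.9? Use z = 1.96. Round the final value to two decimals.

0.75

SEM needed = half-width / z = 5.9/1.96 ≈ 3.010
r = 1 − (3.010/6)² ≈ 1 − 0.252 ≈ 0.748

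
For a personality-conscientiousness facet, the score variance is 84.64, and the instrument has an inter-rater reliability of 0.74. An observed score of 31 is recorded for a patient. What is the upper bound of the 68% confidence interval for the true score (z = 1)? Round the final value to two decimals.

35.69

SD = √84.64 ≃ 9.200
SEM = 9.200 · √(1 − 0.740) = 9.200 · √0.260 ≃ 9.200 · 0.510 ≃ 4.691
Margin = 1 · 4.691 ≃ 4.691
Upper limit = 31 + 4.691 ≃ 35.691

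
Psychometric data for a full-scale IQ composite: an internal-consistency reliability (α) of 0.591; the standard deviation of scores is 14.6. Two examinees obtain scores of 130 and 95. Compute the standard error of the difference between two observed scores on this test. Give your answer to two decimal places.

SEM = 14.6000 · √(1 − 0.5910) = 14.6000 · √0.4090 ≃ 14.6000 · 0.6395 ≃ 9.3372
SE_diff = √2 · SEM ≃ 13.2047

13.20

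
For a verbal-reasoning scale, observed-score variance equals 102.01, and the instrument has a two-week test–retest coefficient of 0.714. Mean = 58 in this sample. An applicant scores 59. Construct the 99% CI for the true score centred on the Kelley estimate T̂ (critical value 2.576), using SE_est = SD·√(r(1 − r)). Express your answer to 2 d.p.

[46.96, 70.47]

SD = √102.01 = 10.1000
Estimated true score = 0.7140×59 + (1 − 0.7140)×58 ≈ 58.7140
SE_est = SD × √(r(1 − r)) = 10.1000 × √0.2042 ≈ 10.1000 × 0.4519 ≈ 4.5641
CI = 58.7140 ± 2.576 × 4.5641 → [46.9569, 70.4711]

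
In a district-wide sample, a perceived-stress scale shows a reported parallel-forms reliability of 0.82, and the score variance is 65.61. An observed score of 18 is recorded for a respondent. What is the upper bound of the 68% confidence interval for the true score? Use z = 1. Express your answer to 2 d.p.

σ = 65.61^(1/2) = 8.100
SEM = 8.100·√(1 − 0.820) ≈ 3.437
1 · SEM ≈ 3.437
Upper bound: 18 + 3.437 = 21.437

21.44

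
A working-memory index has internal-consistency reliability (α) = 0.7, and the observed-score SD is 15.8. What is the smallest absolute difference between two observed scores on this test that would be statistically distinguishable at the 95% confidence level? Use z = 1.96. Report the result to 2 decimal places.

23.99

SEM = 15.8000 × √(1 − 0.7000) = 15.8000 × √0.3000 ≈ 15.8000 × 0.5477 ≈ 8.6540
SE_diff = √2 × SEM ≈ 12.2386
Minimum reliable difference = 1.96 × SE_diff ≈ 1.96 × 12.2386 ≈ 23.9877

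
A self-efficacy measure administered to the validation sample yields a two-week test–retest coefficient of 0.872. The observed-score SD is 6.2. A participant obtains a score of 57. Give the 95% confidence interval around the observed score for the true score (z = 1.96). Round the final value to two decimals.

SEM = 6.20000 · √(1 − 0.87200) = 6.20000 · √0.12800 ≃ 6.20000 · 0.35777 ≃ 2.21818
Margin = 1.96 · 2.21818 ≃ 4.34763
95% CI: 57 ± 4.34763 = [52.65237, 61.34763]

[52.65, 61.35]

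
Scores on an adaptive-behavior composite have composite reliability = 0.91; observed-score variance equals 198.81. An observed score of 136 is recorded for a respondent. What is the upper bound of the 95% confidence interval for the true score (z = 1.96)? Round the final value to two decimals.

SD = √198.81 = 14.10000
SEM = 14.10000 × √(1 − 0.91000) = 14.10000 × √0.09000 ≈ 14.10000 × 0.30000 ≈ 4.23000
Margin = 1.96 × 4.23000 ≈ 8.29080
Upper limit = 136 + 8.29080 ≈ 144.29080

144.29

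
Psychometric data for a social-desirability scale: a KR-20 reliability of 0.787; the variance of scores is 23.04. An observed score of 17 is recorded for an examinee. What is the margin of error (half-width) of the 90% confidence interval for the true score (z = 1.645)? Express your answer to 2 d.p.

3.64

σ = 23.04^(1/2) = 4.8000
The standard error of measurement is 4.8000*√(1 − 0.7870) ≈ 4.8000*0.4615 ≈ 2.2153.
1.645 * SEM ≈ 3.6442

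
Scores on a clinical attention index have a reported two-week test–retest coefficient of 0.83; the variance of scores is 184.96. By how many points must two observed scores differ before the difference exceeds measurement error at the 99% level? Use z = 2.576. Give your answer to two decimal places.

σ = 184.96^(1/2) = 13.60000
SEM = 13.60000·√(1 − 0.83000) ≈ 5.60742
SE_diff = SEM · √2 ≈ 5.60742 · 1.41421 ≈ 7.93009
Minimum reliable difference = 2.576 · SE_diff ≈ 2.576 · 7.93009 ≈ 20.42792

20.43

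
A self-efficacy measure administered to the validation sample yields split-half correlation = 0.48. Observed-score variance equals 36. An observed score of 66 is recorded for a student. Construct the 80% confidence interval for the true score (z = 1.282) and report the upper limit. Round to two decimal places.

σ = 36^(1/2) = 6.000
Spearman-Brown: r = 2(0.48) / (1 + 0.48) = 0.960 / 1.480 ≈ 0.649
SEM = 6.000×√(1 − 0.649) ≈ 3.556
Half-width = 1.282×3.556 ≈ 4.559
Upper bound: 66 + 4.559 = 70.559

70.56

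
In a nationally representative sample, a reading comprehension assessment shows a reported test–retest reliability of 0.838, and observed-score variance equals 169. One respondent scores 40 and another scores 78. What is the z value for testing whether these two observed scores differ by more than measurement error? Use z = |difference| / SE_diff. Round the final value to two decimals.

σ = 169^(1/2) = 13.00000
SEM = 13.00000 · √(1 − 0.83800) = 13.00000 · √0.16200 ≈ 13.00000 · 0.40249 ≈ 5.23240
SE_diff = √2 · SEM ≈ 7.39973
z = |40 − 78| / 7.39973 = 38 / 7.39973 ≈ 5.13532

5.14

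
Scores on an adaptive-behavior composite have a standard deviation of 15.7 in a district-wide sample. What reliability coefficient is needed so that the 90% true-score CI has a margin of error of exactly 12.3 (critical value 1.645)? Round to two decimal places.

0.77

Required SEM = 12.3 / 1.645 ≈ 7.4772
Required reliability = 1 − (SEM/SD)² = 1 − 0.2268 ≈ 0.7732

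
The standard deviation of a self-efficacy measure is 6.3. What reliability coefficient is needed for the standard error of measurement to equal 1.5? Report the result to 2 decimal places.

0.94

r = 1 − (SEM / SD)² = 1 − (1.500 / 6.3)² ≈ 1 − 0.057 ≈ 0.943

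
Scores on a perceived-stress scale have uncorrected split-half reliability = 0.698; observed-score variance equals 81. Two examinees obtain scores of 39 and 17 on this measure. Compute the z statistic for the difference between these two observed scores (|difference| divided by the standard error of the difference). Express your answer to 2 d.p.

SD = √81 = 9.0000
r_full = 2·0.698 / (1 + 0.698) ≈ 0.8221
The standard error of measurement is 9.0000×√(1 − 0.8221) ≈ 9.0000×0.4217 ≈ 3.7956.
SE_diff = SEM × √2 ≈ 3.7956 × 1.4142 ≈ 5.3677
z = 22 / 5.3677 ≈ 4.0986

4.10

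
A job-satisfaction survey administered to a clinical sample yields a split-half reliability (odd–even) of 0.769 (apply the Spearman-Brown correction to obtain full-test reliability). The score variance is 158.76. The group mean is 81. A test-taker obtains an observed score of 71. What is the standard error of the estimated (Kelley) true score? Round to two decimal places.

4.25

SD = √158.76 ≈ 12.600
Spearman-Brown: r = 2(0.769) / (1 + 0.769) = 1.538 / 1.769 ≈ 0.869
SE_est = SD · √(r(1 − r)) = 12.600 · √0.114 ≈ 12.600 · 0.337 ≈ 4.245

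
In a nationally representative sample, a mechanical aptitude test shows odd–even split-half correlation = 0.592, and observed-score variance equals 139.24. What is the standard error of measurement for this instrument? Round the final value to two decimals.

SD = √139.24 = 11.800
Spearman-Brown: r = 2(0.592) / (1 + 0.592) = 1.184 / 1.592 ≃ 0.744
SEM = 11.800 · √(1 − 0.744) = 11.800 · √0.256 ≃ 11.800 · 0.506 ≃ 5.974

5.97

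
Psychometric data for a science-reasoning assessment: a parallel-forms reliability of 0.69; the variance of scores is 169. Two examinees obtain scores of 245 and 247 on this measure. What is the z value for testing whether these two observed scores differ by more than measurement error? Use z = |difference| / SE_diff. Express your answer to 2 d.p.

SD = √169 ≃ 13.0000
SEM = 13.0000 · √(1 − 0.6900) = 13.0000 · √0.3100 ≃ 13.0000 · 0.5568 ≃ 7.2381
SE_diff = SEM · √2 ≃ 7.2381 · 1.4142 ≃ 10.2362
z = |245 − 247| / 10.2362 = 2 / 10.2362 ≃ 0.1954

0.20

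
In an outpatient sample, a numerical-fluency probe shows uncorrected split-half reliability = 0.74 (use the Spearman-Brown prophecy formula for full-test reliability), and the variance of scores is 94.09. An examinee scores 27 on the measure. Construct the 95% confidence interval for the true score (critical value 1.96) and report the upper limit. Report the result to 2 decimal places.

σ = 94.09^(1/2) = 9.7000
r_full = 2·0.74 / (1 + 0.74) ≃ 0.8506
The standard error of measurement is 9.7000·√(1 − 0.8506) ≃ 9.7000·0.3866 ≃ 3.7496.
Margin = 1.96 · 3.7496 ≃ 7.3492
Upper bound: 27 + 7.3492 = 34.3492

34.35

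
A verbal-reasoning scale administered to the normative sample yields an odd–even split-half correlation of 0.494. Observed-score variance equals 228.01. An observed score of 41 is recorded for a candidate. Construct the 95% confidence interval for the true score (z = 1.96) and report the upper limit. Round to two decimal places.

58.22

σ = 228.01^(1/2) = 15.100
Full-length reliability (Spearman-Brown) = 2(0.494)/(1+0.494) ≈ 0.661
The standard error of measurement is 15.100×√(1 − 0.661) ≈ 15.100×0.582 ≈ 8.788.
Margin = 1.96 × 8.788 ≈ 17.224
Upper limit = 41 + 17.224 ≈ 58.224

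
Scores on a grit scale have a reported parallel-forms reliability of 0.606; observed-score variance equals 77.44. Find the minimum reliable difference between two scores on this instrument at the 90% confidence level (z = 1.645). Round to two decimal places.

SD = √77.44 ≈ 8.800
SEM = 8.800×√(1 − 0.606) ≈ 5.524
Standard error of the difference = 5.524·√2 ≈ 7.812
Smallest detectable difference = 1.645×7.812 ≈ 12.850

12.85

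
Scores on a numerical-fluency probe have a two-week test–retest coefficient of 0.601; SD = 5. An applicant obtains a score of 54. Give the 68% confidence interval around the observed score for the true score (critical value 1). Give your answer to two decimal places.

SEM = 5.0000 × √(1 − 0.6010) = 5.0000 × √0.3990 ≃ 5.0000 × 0.6317 ≃ 3.1583
1 × SEM ≃ 3.1583
68% CI: 54 ± 3.1583 = [50.8417, 57.1583]

[50.84, 57.16]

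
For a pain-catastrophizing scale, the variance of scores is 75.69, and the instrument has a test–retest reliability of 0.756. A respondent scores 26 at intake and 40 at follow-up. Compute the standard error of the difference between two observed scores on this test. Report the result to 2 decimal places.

SD = √75.69 = 8.7000
SEM = 8.7000×√(1 − 0.7560) ≈ 4.2975
Standard error of the difference = 4.2975·√2 ≈ 6.0776

6.08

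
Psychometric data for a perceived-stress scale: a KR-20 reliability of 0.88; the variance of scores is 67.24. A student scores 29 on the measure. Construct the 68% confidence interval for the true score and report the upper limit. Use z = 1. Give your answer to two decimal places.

σ = 67.24^(1/2) = 8.2000
SEM = 8.2000 × √(1 − 0.8800) = 8.2000 × √0.1200 ≈ 8.2000 × 0.3464 ≈ 2.8406
Half-width = 1×2.8406 ≈ 2.8406
Upper limit = 29 + 2.8406 ≈ 31.8406

31.84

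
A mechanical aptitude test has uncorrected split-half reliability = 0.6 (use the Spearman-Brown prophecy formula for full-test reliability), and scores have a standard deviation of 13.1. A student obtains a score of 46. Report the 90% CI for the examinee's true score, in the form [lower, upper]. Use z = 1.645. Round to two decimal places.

r_full = 2·0.6 / (1 + 0.6) ≈ 0.75000
SEM = 13.10000·√(1 − 0.75000) ≈ 6.55000
1.645 · SEM ≈ 10.77475
90% CI: 46 ± 10.77475 = [35.22525, 56.77475]

[35.23, 56.77]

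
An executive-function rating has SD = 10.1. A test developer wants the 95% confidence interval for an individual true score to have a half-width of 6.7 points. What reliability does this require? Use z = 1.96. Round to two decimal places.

SEM needed = half-width / z = 6.7/1.96 ≈ 3.418
r = 1 − (3.418/10.1)² ≈ 1 − 0.115 ≈ 0.885

0.89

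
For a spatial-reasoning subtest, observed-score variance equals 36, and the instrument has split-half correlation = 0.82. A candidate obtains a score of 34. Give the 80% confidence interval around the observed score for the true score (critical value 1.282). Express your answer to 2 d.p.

SD = √36 ≈ 6.00000
Full-length reliability (Spearman-Brown) = 2(0.82)/(1+0.82) ≈ 0.90110
SEM = 6.00000 × √(1 − 0.90110) = 6.00000 × √0.09890 ≈ 6.00000 × 0.31449 ≈ 1.88691
Half-width = 1.282×1.88691 ≈ 2.41902
80% CI: 34 ± 2.41902 = [31.58098, 36.41902]

[31.58, 36.42]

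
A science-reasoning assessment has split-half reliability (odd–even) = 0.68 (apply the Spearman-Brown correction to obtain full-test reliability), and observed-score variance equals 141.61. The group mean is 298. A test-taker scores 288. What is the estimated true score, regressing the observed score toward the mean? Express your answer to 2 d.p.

Full-length reliability (Spearman-Brown) = 2(0.68)/(1+0.68) ≈ 0.8095
Estimated true score = 0.8095×288 + (1 − 0.8095)×298 ≈ 289.9048

289.90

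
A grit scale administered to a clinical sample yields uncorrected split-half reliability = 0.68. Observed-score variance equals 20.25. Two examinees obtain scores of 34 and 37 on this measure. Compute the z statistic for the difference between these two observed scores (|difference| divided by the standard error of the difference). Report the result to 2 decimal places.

SD = √20.25 = 4.50000
r_full = 2·0.68 / (1 + 0.68) ≃ 0.80952
SEM = 4.50000 × √(1 − 0.80952) = 4.50000 × √0.19048 ≃ 4.50000 × 0.43644 ≃ 1.96396
Standard error of the difference = 1.96396·√2 ≃ 2.77746
z = |34 − 37| / 2.77746 = 3 / 2.77746 ≃ 1.08012

1.08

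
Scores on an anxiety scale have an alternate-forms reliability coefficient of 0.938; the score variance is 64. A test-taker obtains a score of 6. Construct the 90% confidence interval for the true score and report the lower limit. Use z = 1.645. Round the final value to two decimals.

SD = √64 ≈ 8.000
The standard error of measurement is 8.000·√(1 − 0.938) ≈ 8.000·0.249 ≈ 1.992.
Margin = 1.645 · 1.992 ≈ 3.277
Lower limit = 6 − 3.277 ≈ 2.723

2.72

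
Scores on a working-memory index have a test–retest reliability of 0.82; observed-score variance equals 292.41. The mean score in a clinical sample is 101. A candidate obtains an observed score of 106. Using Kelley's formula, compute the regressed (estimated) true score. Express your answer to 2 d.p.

T̂ = r·X + (1 − r)·M = 0.820·106 + 0.180·101 = 86.920 + 18.180 ≈ 105.100

105.10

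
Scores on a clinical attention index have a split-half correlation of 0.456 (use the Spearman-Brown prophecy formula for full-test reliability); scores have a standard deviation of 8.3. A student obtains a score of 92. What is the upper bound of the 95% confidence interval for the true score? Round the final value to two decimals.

101.94

r_full = 2·0.456 / (1 + 0.456) ≈ 0.6264
SEM = 8.3000·√(1 − 0.6264) ≈ 5.0734
Margin = 1.96 · 5.0734 ≈ 9.9438
Upper limit = 92 + 9.9438 ≈ 101.9438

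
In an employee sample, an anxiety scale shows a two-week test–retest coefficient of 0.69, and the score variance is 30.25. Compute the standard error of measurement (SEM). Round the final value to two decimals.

3.06

σ = 30.25^(1/2) = 5.50000
SEM = 5.50000 * √(1 − 0.69000) = 5.50000 * √0.31000 ≃ 5.50000 * 0.55678 ≃ 3.06227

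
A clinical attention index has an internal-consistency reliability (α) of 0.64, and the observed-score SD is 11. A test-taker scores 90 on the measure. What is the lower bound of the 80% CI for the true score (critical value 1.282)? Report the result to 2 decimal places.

81.54

SEM = 11.000×√(1 − 0.640) ≈ 6.600
Margin = 1.282 × 6.600 ≈ 8.461
Lower limit = 90 − 8.461 ≈ 81.539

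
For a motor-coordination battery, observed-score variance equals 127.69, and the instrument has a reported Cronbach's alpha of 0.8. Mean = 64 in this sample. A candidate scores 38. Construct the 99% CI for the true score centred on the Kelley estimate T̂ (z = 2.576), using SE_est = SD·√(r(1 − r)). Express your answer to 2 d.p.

[31.56, 54.84]

SD = √127.69 ≈ 11.300
Estimated true score = 0.800·38 + (1 − 0.800)·64 ≈ 43.200
SE_est = SD · √(r(1 − r)) = 11.300 · √0.160 ≈ 11.300 · 0.400 ≈ 4.520
99% CI: 43.200 ± 11.644 ≈ (31.556, 54.844)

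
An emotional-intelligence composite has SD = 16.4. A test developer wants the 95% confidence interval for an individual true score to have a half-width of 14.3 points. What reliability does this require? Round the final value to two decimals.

Required SEM = 14.3 / 1.96 ≈ 7.296
Required reliability = 1 − (SEM/SD)² = 1 − 0.198 ≈ 0.802

0.80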